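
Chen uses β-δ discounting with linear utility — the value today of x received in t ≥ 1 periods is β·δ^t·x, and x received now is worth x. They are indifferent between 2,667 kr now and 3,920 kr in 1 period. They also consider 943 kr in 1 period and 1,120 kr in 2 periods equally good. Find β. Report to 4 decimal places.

β ≈ 0.8081

Both payoffs in the second observation are in the future, so β drops out: δ^1·943 = δ^2·1120 ⇒ δ = 943/1120 = 0.84196.
Substituting δ into 2667 = β·δ·3920: β = 2667/(3300.500) ≈ 0.8081.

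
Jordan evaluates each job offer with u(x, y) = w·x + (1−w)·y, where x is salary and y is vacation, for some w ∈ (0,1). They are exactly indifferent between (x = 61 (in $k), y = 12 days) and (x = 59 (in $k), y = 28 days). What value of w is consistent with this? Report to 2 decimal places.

w = 0.89

Equating utilities: w·61 + (1−w)·12 = w·59 + (1−w)·28.
Collecting terms: w·2 = (1−w)·16.
Hence w = 16/(2+16) = 16/18 = 0.89.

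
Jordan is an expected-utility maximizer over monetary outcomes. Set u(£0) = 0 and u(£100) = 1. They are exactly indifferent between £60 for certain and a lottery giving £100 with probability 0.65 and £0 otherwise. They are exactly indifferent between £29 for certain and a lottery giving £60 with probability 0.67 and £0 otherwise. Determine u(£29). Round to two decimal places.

0.44

The first gamble pins u(£60): it must equal 0.65·1 + 0.35·0 = 0.65.
Then u(£29) = 0.67·u(£60) + 0.33·u(£0) = 0.67·0.65 + 0.33·0.00 = 0.4355.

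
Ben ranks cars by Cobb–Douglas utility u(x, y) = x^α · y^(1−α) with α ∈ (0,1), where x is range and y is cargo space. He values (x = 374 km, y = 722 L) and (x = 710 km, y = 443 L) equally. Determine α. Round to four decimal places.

Indifference: 374^α · 722^(1−α) = 710^α · 443^(1−α).
Taking logs: α·ln 374 + (1−α)·ln 722 = α·ln 710 + (1−α)·ln 443, i.e. α·-0.6410092 = (1−α)·-0.4884554.
With A = -0.6410092 and B = -0.4884554: α·A = (1−α)·B, so α = B/(A+B) = -0.4884554/-1.1294646 ≈ 0.4325.

α ≈ 0.4325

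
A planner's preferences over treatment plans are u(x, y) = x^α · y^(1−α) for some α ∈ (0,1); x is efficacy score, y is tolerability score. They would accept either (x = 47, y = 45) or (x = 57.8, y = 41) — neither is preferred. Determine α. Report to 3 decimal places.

α ≈ 0.310

The Cobb–Douglas utilities coincide, so 47^α·45^(1−α) = 57.8^α·41^(1−α).
Rearrange to (47/57.8)^α = (41/45)^(1−α) and take logs: α·-0.206841 = (1−α)·-0.093090.
So α/(1−α) = (-0.093090)/(-0.206841) = 0.450056, and α = 0.450056/1.450056 ≈ 0.310.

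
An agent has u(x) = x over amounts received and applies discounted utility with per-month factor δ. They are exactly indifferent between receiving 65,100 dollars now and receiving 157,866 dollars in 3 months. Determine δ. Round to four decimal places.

Equating discounted utilities: u(65100) = δ^3·u(157866) ⇒ δ^3 = u(65100)/u(157866).
With u(x) = x: δ^3 = 65100/157866 = 0.41238.
Hence δ = (0.41238)^(1/3) = 0.744328.

δ ≈ 0.7443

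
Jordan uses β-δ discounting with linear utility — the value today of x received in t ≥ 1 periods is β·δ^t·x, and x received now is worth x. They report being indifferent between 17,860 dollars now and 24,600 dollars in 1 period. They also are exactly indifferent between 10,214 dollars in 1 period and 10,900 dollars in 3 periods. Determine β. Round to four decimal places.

Both payoffs in the second observation are in the future, so β drops out: δ^1·10214 = δ^3·10900 ⇒ δ^2 = 10214/10900 = 0.93706, so δ = 0.96802.
The first indifference: 17860 = β·δ·24600, so β = 17860/(δ·24600) = 17860/(0.96802·24600) ≈ 0.7500.

β ≈ 0.7500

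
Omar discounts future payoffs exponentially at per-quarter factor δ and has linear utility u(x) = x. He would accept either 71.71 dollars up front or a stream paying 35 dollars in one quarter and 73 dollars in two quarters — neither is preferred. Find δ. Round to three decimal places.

Present value of the stream is 35·δ + 73·δ². Indifference gives 35δ + 73δ² = 71.71.
Rearranged: 73δ² + 35δ − 71.71 = 0.
The positive root is δ = [−35 + √(35² + 4·73·71.71)] / (2·73) = (−35 + 148.877)/146 ≈ 0.780.

δ ≈ 0.780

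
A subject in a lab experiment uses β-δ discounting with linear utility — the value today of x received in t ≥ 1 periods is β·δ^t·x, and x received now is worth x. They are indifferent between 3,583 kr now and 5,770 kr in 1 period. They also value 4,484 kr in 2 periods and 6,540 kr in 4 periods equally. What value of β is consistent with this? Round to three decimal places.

From the later pair, β·δ^2·4484 = β·δ^4·6540; dividing through, δ^2 = 4484/6540 = 0.68563, so δ = 0.82803.
The first indifference: 3583 = β·δ·5770, so β = 3583/(δ·5770) = 3583/(0.82803·5770) ≈ 0.750.

β ≈ 0.750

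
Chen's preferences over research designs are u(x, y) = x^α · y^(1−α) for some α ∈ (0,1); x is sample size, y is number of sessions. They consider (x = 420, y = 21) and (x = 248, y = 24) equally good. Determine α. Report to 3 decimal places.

The Cobb–Douglas utilities coincide, so 420^α·21^(1−α) = 248^α·24^(1−α).
Rearrange to (420/248)^α = (24/21)^(1−α) and take logs: α·0.526826 = (1−α)·0.133531.
Thus α·(0.660357) = 0.133531, so α = 0.133531/0.660357 ≈ 0.202.

α ≈ 0.202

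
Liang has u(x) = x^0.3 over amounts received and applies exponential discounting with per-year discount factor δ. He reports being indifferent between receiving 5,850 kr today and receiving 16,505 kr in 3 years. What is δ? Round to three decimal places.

The payoff in 3 years is discounted by δ^3, so u(5850) = δ^3·u(16505) and δ^3 = u(5850)/u(16505).
Since u(x) = x^0.3, δ^3 = (5850/16505)^0.3 = 0.35444^0.3 = 0.73259.
So δ = 0.73259^(1/3) ≈ 0.901.

δ ≈ 0.901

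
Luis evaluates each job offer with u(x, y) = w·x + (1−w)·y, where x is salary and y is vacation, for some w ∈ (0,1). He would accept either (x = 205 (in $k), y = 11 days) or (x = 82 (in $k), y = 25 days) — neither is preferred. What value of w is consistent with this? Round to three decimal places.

w = 0.102

Equating utilities: w·205 + (1−w)·11 = w·82 + (1−w)·25.
w·(205−82) = (1−w)·(25−11), i.e. w·123 = (1−w)·14.
Hence w = 14/(123+14) = 14/137 = 0.102.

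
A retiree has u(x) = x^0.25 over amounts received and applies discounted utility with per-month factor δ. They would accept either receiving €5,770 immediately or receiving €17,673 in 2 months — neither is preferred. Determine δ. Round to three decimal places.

δ ≈ 0.869

Indifference means u(5770) = δ^2 · u(17673), so δ^2 = u(5770)/u(17673).
With u(x) = x^0.25: δ^2 = 5770^0.25/17673^0.25 = (5770/17673)^0.25 = 0.75590.
Hence δ = (0.75590)^(1/2) = 0.86943.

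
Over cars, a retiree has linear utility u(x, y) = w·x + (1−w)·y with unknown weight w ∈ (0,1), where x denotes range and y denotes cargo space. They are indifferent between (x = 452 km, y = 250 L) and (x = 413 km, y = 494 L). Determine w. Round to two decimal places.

Indifference: w·452 + (1−w)·250 = w·413 + (1−w)·494.
w·(452−413) = (1−w)·(494−250), i.e. w·39 = (1−w)·244.
Hence w = 244/(39+244) = 244/283 = 0.86.

w = 0.86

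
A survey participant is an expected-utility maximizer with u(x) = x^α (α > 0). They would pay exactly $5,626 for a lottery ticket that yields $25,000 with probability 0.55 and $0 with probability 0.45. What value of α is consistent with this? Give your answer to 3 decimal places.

Since u(0) = 0, the lottery's EU is 0.55·25000^α.
Equating: 5626^α = 0.55·25000^α, i.e. 0.2250^α = 0.55.
Taking logs: α·ln(5626/25000) = ln(0.55), so α = -0.597837 / -1.491477 ≈ 0.401.

α ≈ 0.401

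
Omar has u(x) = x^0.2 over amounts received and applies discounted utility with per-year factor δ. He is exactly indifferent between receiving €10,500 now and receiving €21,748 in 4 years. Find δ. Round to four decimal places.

δ ≈ 0.9642

The payoff in 4 years is discounted by δ^4, so u(10500) = δ^4·u(21748) and δ^4 = u(10500)/u(21748).
With u(x) = x^0.2: δ^4 = 10500^0.2/21748^0.2 = (10500/21748)^0.2 = 0.86448.
Taking the 4th root: δ = 0.86448^(1/4) ≈ 0.9642.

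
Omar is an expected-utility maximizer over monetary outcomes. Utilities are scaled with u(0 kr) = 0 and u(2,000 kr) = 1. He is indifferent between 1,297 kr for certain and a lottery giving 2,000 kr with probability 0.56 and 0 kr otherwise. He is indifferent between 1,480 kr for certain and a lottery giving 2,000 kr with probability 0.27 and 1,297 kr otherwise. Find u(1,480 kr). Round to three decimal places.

0.679

From the first indifference, u(1,297 kr) = 0.56·u(2,000 kr) + 0.44·u(0 kr) = 0.56·1 + 0.44·0 = 0.56.
The second indifference gives u(1,480 kr) = 0.27·u(2,000 kr) + 0.73·u(1,297 kr) = 0.27·1.00 + 0.73·0.56 = 0.6788.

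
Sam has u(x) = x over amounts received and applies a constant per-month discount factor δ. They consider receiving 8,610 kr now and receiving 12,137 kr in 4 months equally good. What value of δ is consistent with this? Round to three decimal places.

Indifference means u(8610) = δ^4 · u(12137), so δ^4 = u(8610)/u(12137).
With u(x) = x: δ^4 = 8610/12137 = 0.70940.
So δ = 0.70940^(1/4) ≈ 0.918.

δ ≈ 0.918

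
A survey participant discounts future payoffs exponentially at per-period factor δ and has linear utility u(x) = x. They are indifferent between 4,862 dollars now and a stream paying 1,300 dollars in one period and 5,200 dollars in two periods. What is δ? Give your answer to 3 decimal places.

δ ≈ 0.850

Equating present values: 4862 = 1300δ + 5200δ².
That is, 5200δ² + 1300δ − 4862 = 0, a quadratic in δ.
The positive root is δ = [−1300 + √(1300² + 4·5200·4862)] / (2·5200) = (−1300 + 10140.000)/10400 ≈ 0.850.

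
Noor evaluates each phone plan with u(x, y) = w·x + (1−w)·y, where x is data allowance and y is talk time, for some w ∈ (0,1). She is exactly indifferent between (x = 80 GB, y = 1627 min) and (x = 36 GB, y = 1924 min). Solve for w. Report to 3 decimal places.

u(80,1627) = u(36,1924) means w·80 + (1−w)·1627 = w·36 + (1−w)·1924.
Collecting terms: w·44 = (1−w)·297.
Hence w = 297/(44+297) = 297/341 = 0.871.

w = 0.871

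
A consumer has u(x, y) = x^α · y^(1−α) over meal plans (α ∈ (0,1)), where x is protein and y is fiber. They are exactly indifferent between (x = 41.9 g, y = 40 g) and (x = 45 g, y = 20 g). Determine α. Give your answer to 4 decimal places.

α ≈ 0.9066

Set the two utilities equal: 41.9^α·40^(1−α) = 45^α·20^(1−α).
Taking logs: α·ln 41.9 + (1−α)·ln 40 = α·ln 45 + (1−α)·ln 20, i.e. α·-0.0713767 = (1−α)·-0.6931472.
Thus α·(-0.7645239) = -0.6931472, so α = -0.6931472/-0.7645239 ≈ 0.9066.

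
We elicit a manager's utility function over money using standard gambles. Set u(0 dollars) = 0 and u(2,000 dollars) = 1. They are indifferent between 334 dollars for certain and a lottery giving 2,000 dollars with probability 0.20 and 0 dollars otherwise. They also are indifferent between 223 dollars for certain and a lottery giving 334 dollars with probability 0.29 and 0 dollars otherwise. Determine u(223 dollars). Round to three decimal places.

0.058

From the first indifference, u(334 dollars) = 0.20·u(2,000 dollars) + 0.80·u(0 dollars) = 0.20·1 + 0.80·0 = 0.20.
Chaining: u(223 dollars) = 0.29·0.20 + 0.71·0.00 = 0.0580.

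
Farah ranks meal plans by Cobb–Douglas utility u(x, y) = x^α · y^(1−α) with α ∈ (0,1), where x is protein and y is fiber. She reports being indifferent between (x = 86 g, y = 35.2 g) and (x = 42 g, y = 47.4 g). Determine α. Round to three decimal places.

The Cobb–Douglas utilities coincide, so 86^α·35.2^(1−α) = 42^α·47.4^(1−α).
Rearrange to (86/42)^α = (47.4/35.2)^(1−α) and take logs: α·0.716678 = (1−α)·0.297576.
So α/(1−α) = (0.297576)/(0.716678) = 0.415216, and α = 0.415216/1.415216 ≈ 0.293.

α ≈ 0.293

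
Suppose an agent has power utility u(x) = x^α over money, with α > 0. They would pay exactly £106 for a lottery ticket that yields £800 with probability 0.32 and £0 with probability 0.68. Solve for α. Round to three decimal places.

α ≈ 0.564

Since u(0) = 0, the lottery's EU is 0.32·800^α.
Equating: 106^α = 0.32·800^α, i.e. 0.1325^α = 0.32.
Take logs: α = ln 0.32 / ln(106/800) ≈ 0.56375.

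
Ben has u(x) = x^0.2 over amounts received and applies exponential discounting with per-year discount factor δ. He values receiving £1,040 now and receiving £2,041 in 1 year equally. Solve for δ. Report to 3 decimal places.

Equating discounted utilities: u(1040) = δ·u(2041) ⇒ δ = u(1040)/u(2041).
Since u(x) = x^0.2, δ = (1040/2041)^0.2 = 0.50955^0.2 = 0.87385.

δ ≈ 0.874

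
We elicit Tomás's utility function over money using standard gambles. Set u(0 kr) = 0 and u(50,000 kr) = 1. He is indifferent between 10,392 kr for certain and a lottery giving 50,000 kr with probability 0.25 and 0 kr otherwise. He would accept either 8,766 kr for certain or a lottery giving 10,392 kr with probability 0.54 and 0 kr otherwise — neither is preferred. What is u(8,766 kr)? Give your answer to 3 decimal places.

0.135

The first gamble pins u(10,392 kr): it must equal 0.25·1 + 0.75·0 = 0.25.
The second indifference gives u(8,766 kr) = 0.54·u(10,392 kr) + 0.46·u(0 kr) = 0.54·0.25 + 0.46·0.00 = 0.1350.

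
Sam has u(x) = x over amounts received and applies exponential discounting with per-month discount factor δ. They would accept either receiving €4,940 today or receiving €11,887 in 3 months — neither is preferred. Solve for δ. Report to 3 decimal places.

Equating discounted utilities: u(4940) = δ^3·u(11887) ⇒ δ^3 = u(4940)/u(11887).
With u(x) = x: δ^3 = 4940/11887 = 0.41558.
So δ = 0.41558^(1/3) ≈ 0.746.

δ ≈ 0.746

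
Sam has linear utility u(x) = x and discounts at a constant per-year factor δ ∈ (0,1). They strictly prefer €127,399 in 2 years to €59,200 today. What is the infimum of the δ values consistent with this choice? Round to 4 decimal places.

Comparing present values: 59200 < δ^2·127399.
So δ^2 > 59200/127399 = 0.46468; taking the square root of both positive sides preserves the inequality.
δ > 0.46468^(1/2) = 0.6817.

δ > 0.6817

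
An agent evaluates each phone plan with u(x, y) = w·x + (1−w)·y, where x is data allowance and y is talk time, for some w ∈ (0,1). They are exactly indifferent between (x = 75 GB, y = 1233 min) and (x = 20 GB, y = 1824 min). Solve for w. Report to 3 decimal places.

w = 0.915

Equating utilities: w·75 + (1−w)·1233 = w·20 + (1−w)·1824.
Collecting terms: w·55 = (1−w)·591.
So w/(1−w) = 591/55 = 10.7455, giving w = 591/(55+591) = 0.915.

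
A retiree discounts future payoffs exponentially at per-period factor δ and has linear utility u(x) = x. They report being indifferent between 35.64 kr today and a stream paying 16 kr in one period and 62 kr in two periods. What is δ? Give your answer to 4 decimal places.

δ ≈ 0.6401

The stream is worth 16δ + 62δ² today, so 16δ + 62δ² = 35.64.
Rearranged: 62δ² + 16δ − 35.64 = 0.
By the quadratic formula (taking the positive root), δ = (−16 + √9094.72) / 124 ≈ 0.6401.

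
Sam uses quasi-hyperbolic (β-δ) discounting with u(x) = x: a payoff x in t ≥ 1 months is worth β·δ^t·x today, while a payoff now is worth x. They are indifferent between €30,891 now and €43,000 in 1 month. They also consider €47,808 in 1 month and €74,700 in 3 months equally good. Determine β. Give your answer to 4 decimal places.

From the later pair, β·δ^1·47808 = β·δ^3·74700; dividing through, δ^2 = 47808/74700 = 0.64000, so δ = 0.80000.
Now use the now-vs-future pair: 30891 = β·δ·43000 gives β = 30891/(0.80000·43000) ≈ 0.8980.

β ≈ 0.8980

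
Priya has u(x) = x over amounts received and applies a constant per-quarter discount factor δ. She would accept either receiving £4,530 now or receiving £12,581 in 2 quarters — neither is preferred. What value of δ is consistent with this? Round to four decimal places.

δ ≈ 0.6001

Equating discounted utilities: u(4530) = δ^2·u(12581) ⇒ δ^2 = u(4530)/u(12581).
With u(x) = x: δ^2 = 4530/12581 = 0.36007.
Taking the square root: δ = 0.36007^(1/2) ≈ 0.6001.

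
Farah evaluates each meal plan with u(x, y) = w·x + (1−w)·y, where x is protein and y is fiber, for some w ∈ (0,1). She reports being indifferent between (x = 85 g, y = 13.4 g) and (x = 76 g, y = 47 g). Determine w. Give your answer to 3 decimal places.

Equating utilities: w·85 + (1−w)·13.4 = w·76 + (1−w)·47.
w·(85−76) = (1−w)·(47−13.4), i.e. w·9 = (1−w)·33.6.
The marginal rate of substitution is 33.6/9, so w = 33.6/(9+33.6) = 0.789.

w = 0.789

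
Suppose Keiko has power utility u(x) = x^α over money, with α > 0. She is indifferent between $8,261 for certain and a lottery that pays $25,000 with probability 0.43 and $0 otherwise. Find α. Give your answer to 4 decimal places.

Since u(0) = 0, the lottery's EU is 0.43·25000^α.
Indifference: 8261^α = 0.43·25000^α, so (8261/25000)^α = 0.43.
Take logs: α = ln 0.43 / ln(8261/25000) ≈ 0.762167.

α ≈ 0.7622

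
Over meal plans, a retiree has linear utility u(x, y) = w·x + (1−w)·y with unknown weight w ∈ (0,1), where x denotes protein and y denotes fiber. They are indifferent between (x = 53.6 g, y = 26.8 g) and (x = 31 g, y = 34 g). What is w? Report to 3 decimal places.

Indifference: w·53.6 + (1−w)·26.8 = w·31 + (1−w)·34.
w·(53.6−31) = (1−w)·(34−26.8), i.e. w·22.6 = (1−w)·7.2.
The marginal rate of substitution is 7.2/22.6, so w = 7.2/(22.6+7.2) = 0.242.

w = 0.242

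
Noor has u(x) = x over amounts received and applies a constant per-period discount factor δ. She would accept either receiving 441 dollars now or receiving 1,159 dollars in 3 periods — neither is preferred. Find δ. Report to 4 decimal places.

δ ≈ 0.7246

The payoff in 3 periods is discounted by δ^3, so u(441) = δ^3·u(1159) and δ^3 = u(441)/u(1159).
With u(x) = x: δ^3 = 441/1159 = 0.38050.
Hence δ = (0.38050)^(1/3) = 0.724633.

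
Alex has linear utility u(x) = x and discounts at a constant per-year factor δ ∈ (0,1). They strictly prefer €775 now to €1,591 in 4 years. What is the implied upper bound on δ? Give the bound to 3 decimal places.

The preference means 775 > δ^4·1591.
Hence δ^4 < 775/1591 = 0.48712, and x ↦ x^(1/4) is increasing on (0,∞).
δ < (775/1591)^(1/4) ≈ 0.835.

δ < 0.835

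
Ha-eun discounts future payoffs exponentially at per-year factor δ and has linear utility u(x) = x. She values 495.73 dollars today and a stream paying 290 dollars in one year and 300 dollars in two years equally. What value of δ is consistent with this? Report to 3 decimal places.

δ ≈ 0.890

Equating present values: 495.73 = 290δ + 300δ².
So 300δ² + 290δ − 495.73 = 0.
The positive root is δ = [−290 + √(290² + 4·300·495.73)] / (2·300) = (−290 + 824.000)/600 ≈ 0.890.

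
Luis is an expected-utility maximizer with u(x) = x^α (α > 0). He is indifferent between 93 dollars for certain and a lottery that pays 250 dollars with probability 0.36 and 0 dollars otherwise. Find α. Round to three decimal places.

α ≈ 1.033

The lottery's expected utility is 0.36·u(250) + 0.64·u(0) = 0.36·250^α (since u(0) = 0 for α > 0).
Setting u(93) equal to that: 93^α = 0.36·250^α ⇒ (93/250)^α = 0.36.
Taking logs: α·ln(93/250) = ln(0.36), so α = -1.021651 / -0.988861 ≈ 1.033.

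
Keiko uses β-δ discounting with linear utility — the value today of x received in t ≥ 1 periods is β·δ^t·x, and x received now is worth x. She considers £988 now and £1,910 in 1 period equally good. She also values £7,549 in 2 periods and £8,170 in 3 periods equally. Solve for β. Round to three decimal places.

β ≈ 0.560

Both payoffs in the second observation are in the future, so β drops out: δ^2·7549 = δ^3·8170 ⇒ δ = 7549/8170 = 0.92399.
Now use the now-vs-future pair: 988 = β·δ·1910 gives β = 988/(0.92399·1910) ≈ 0.560.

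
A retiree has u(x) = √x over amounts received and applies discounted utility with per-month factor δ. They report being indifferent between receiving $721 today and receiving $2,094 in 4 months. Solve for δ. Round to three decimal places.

δ ≈ 0.875

Indifference means u(721) = δ^4 · u(2094), so δ^4 = u(721)/u(2094).
Since u(x) = √x, δ^4 = √(721/2094) = 0.58679.
Hence δ = (0.58679)^(1/4) = 0.87523.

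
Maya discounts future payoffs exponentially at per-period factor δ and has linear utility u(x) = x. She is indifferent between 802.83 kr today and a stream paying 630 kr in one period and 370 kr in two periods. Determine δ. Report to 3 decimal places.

Present value of the stream is 630·δ + 370·δ². Indifference gives 630δ + 370δ² = 802.83.
So 370δ² + 630δ − 802.83 = 0.
By the quadratic formula (taking the positive root), δ = (−630 + √1585088.40) / 740 ≈ 0.850.

δ ≈ 0.850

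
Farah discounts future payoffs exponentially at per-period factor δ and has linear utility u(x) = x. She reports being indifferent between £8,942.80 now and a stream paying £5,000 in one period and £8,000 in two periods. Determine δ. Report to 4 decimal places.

δ ≈ 0.7900

The stream is worth 5000δ + 8000δ² today, so 5000δ + 8000δ² = 8942.80.
That is, 8000δ² + 5000δ − 8942.80 = 0, a quadratic in δ.
The positive root is δ = [−5000 + √(5000² + 4·8000·8942.80)] / (2·8000) = (−5000 + 17640.000)/16000 ≈ 0.7900.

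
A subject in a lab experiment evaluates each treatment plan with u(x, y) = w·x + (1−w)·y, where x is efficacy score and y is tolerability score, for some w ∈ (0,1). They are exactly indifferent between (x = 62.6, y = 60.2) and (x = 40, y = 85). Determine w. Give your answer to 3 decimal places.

w = 0.523

u(62.6,60.2) = u(40,85) means w·62.6 + (1−w)·60.2 = w·40 + (1−w)·85.
w·(62.6−40) = (1−w)·(85−60.2), i.e. w·22.6 = (1−w)·24.8.
Hence w = 24.8/(22.6+24.8) = 24.8/47.4 = 0.523.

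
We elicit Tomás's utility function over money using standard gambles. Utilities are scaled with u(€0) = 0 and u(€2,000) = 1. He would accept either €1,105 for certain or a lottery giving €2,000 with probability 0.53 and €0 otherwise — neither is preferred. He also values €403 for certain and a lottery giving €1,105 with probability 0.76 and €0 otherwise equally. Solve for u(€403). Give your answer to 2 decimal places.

The first gamble pins u(€1,105): it must equal 0.53·1 + 0.47·0 = 0.53.
Chaining: u(€403) = 0.76·0.53 + 0.24·0.00 = 0.4028.

0.40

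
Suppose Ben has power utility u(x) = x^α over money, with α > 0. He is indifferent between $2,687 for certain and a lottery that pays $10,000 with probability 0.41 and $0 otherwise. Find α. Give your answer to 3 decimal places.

α ≈ 0.678

EU(lottery) = 0.41·10000^α + 0.59·0 = 0.41·10000^α.
Equating: 2687^α = 0.41·10000^α, i.e. 0.2687^α = 0.41.
α = ln(0.41) / ln(2687/10000) = -0.891598/-1.314160 ≈ 0.678.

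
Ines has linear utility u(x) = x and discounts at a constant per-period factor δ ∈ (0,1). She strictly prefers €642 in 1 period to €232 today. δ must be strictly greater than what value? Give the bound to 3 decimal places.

δ > 0.361

Comparing present values: 232 < δ·642.
Dividing through by 642 gives δ > 0.36137.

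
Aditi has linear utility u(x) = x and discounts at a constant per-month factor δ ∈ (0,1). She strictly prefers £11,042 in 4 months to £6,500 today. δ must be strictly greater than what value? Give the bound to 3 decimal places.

δ > 0.876

Under u(x) = x this choice says 6500 < δ^4·11042.
Hence δ^4 > 6500/11042 = 0.58866, and x ↦ x^(1/4) is increasing on (0,∞).
δ > 0.58866^(1/4) = 0.876.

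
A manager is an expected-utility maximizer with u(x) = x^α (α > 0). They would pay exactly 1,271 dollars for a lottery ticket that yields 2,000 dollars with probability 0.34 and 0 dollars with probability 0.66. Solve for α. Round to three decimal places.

α ≈ 2.380

Since u(0) = 0, the lottery's EU is 0.34·2000^α.
Setting u(1271) equal to that: 1271^α = 0.34·2000^α ⇒ (1271/2000)^α = 0.34.
Take logs: α = ln 0.34 / ln(1271/2000) ≈ 2.37968.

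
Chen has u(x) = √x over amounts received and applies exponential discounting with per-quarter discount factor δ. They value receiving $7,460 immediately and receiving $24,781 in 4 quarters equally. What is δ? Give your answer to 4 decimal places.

δ ≈ 0.8607

Equating discounted utilities: u(7460) = δ^4·u(24781) ⇒ δ^4 = u(7460)/u(24781).
With u(x) = √x: δ^4 = √7460/√24781 = √(7460/24781) = 0.54867.
Hence δ = (0.54867)^(1/4) = 0.860652.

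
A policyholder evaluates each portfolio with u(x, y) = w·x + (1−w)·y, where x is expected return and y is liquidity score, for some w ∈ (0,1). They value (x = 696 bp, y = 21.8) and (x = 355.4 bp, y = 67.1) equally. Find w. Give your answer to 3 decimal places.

Indifference: w·696 + (1−w)·21.8 = w·355.4 + (1−w)·67.1.
Rearranging, 340.6·w − 45.3·(1−w) = 0.
Hence w = 45.3/(340.6+45.3) = 45.3/385.9 = 0.117.

w = 0.117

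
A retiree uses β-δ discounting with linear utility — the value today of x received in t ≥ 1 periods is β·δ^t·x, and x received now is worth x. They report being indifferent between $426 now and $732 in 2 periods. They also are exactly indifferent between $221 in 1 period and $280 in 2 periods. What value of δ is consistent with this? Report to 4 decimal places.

δ ≈ 0.7893

Both payoffs in the second observation are in the future, so β drops out: δ^1·221 = δ^2·280 ⇒ δ = 221/280 = 0.78929.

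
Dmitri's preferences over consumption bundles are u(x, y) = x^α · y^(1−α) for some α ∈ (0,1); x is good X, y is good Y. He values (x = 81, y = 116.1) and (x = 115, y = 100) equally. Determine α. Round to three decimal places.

Indifference: 81^α · 116.1^(1−α) = 115^α · 100^(1−α).
Taking logs: α·ln 81 + (1−α)·ln 116.1 = α·ln 115 + (1−α)·ln 100, i.e. α·-0.350483 = (1−α)·-0.149282.
With A = -0.350483 and B = -0.149282: α·A = (1−α)·B, so α = B/(A+B) = -0.149282/-0.499765 ≈ 0.299.

α ≈ 0.299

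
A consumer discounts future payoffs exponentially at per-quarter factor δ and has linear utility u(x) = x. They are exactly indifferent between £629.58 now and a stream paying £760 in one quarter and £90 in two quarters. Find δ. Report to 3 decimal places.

δ ≈ 0.760

Equating present values: 629.58 = 760δ + 90δ².
Rearranged: 90δ² + 760δ − 629.58 = 0.
By the quadratic formula (taking the positive root), δ = (−760 + √804248.80) / 180 ≈ 0.760.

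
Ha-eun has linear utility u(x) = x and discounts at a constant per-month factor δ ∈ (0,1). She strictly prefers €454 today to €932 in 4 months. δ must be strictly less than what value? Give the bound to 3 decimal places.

The preference means 454 > δ^4·932.
So δ^4 < 454/932 = 0.48712; taking the 4th root of both positive sides preserves the inequality.
δ < 0.48712^(1/4) = 0.835.

δ < 0.835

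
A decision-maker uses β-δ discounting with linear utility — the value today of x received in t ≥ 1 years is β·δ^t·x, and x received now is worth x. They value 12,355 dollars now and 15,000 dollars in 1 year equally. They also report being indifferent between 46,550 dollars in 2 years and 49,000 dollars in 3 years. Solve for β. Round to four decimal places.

β ≈ 0.8670

From the later pair, β·δ^2·46550 = β·δ^3·49000; dividing through, δ = 46550/49000 = 0.95000.
The first indifference: 12355 = β·δ·15000, so β = 12355/(δ·15000) = 12355/(0.95000·15000) ≈ 0.8670.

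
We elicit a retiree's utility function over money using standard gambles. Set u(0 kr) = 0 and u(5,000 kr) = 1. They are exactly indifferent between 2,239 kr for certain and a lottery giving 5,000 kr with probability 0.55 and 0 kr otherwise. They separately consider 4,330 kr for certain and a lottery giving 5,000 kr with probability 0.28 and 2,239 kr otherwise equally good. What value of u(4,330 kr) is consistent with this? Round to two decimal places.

The first gamble pins u(2,239 kr): it must equal 0.55·1 + 0.45·0 = 0.55.
Chaining: u(4,330 kr) = 0.28·1.00 + 0.72·0.55 = 0.6760.

0.68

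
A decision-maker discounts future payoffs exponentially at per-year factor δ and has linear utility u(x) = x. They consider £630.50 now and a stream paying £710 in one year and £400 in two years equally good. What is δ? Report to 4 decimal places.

Equating present values: 630.50 = 710δ + 400δ².
Rearranged: 400δ² + 710δ − 630.50 = 0.
δ = (−710 + √(710² + 4·400·630.50)) / (2·400) = (−710 + √1512900.00) / 800 ≈ 0.6500.

δ ≈ 0.6500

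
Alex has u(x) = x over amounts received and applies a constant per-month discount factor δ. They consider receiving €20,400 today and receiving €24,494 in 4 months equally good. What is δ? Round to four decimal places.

Indifference means u(20400) = δ^4 · u(24494), so δ^4 = u(20400)/u(24494).
With u(x) = x: δ^4 = 20400/24494 = 0.83286.
So δ = 0.83286^(1/4) ≈ 0.9553.

δ ≈ 0.9553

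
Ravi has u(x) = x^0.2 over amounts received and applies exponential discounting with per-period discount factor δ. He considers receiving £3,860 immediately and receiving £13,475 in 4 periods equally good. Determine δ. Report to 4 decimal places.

δ ≈ 0.9394

Indifference means u(3860) = δ^4 · u(13475), so δ^4 = u(3860)/u(13475).
With u(x) = x^0.2: δ^4 = 3860^0.2/13475^0.2 = (3860/13475)^0.2 = 0.77877.
Hence δ = (0.77877)^(1/4) = 0.939405.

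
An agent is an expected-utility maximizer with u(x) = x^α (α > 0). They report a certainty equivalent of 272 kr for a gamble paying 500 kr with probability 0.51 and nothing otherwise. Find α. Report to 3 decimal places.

The lottery's expected utility is 0.51·u(500) + 0.49·u(0) = 0.51·500^α (since u(0) = 0 for α > 0).
Indifference: 272^α = 0.51·500^α, so (272/500)^α = 0.51.
Take logs: α = ln 0.51 / ln(272/500) ≈ 1.10601.

α ≈ 1.106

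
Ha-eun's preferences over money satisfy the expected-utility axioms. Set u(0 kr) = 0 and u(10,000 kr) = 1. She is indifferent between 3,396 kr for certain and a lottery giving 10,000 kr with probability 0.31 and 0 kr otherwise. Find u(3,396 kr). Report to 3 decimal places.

The indifference gives u(3,396 kr) = 0.31·u(10,000 kr) + 0.69·u(0 kr) = 0.31·1 + 0.69·0 = 0.31.

0.310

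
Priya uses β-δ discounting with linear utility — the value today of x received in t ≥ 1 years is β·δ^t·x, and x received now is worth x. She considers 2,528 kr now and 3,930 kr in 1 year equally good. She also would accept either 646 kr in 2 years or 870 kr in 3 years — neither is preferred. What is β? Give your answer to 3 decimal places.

Both payoffs in the second observation are in the future, so β drops out: δ^2·646 = δ^3·870 ⇒ δ = 646/870 = 0.74253.
Now use the now-vs-future pair: 2528 = β·δ·3930 gives β = 2528/(0.74253·3930) ≈ 0.866.

β ≈ 0.866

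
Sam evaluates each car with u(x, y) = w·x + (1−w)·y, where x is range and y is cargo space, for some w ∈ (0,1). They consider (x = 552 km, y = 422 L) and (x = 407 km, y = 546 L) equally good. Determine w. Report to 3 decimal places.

w = 0.461

u(552,422) = u(407,546) means w·552 + (1−w)·422 = w·407 + (1−w)·546.
w·(552−407) = (1−w)·(546−422), i.e. w·145 = (1−w)·124.
So w/(1−w) = 124/145 = 0.8552, giving w = 124/(145+124) = 0.461.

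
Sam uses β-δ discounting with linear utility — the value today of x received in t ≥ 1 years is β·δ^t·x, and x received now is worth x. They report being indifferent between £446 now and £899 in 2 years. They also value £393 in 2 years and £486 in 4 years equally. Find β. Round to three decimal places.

β ≈ 0.614

Both payoffs in the second observation are in the future, so β drops out: δ^2·393 = δ^4·486 ⇒ δ^2 = 393/486 = 0.80864, so δ = 0.89925.
Substituting δ into 446 = β·δ^2·899: β = 446/(726.969) ≈ 0.614.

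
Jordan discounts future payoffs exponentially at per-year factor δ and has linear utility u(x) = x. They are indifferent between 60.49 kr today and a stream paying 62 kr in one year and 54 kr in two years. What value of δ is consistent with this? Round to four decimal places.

δ ≈ 0.6300

The stream is worth 62δ + 54δ² today, so 62δ + 54δ² = 60.49.
Rearranged: 54δ² + 62δ − 60.49 = 0.
The positive root is δ = [−62 + √(62² + 4·54·60.49)] / (2·54) = (−62 + 130.038)/108 ≈ 0.6300.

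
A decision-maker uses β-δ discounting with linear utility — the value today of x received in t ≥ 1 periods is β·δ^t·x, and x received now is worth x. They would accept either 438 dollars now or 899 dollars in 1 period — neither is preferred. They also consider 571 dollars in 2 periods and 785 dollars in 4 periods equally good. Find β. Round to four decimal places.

From the later pair, β·δ^2·571 = β·δ^4·785; dividing through, δ^2 = 571/785 = 0.72739, so δ = 0.85287.
Now use the now-vs-future pair: 438 = β·δ·899 gives β = 438/(0.85287·899) ≈ 0.5713.

β ≈ 0.5713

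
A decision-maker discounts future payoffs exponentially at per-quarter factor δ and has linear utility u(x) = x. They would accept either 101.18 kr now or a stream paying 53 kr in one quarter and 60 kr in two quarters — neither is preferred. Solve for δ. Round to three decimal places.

δ ≈ 0.930

The stream is worth 53δ + 60δ² today, so 53δ + 60δ² = 101.18.
Rearranged: 60δ² + 53δ − 101.18 = 0.
δ = (−53 + √(53² + 4·60·101.18)) / (2·60) = (−53 + √27092.20) / 120 ≈ 0.930.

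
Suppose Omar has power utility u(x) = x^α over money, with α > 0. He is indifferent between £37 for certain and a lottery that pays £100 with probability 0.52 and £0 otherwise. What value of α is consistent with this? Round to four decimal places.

α ≈ 0.6577

Since u(0) = 0, the lottery's EU is 0.52·100^α.
Indifference: 37^α = 0.52·100^α, so (37/100)^α = 0.52.
α = ln(0.52) / ln(37/100) = -0.6539265/-0.9942523 ≈ 0.6577.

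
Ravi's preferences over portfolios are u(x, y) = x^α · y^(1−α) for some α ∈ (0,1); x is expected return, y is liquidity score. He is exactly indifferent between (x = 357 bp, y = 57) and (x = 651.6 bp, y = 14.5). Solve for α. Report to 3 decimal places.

α ≈ 0.695

Indifference: 357^α · 57^(1−α) = 651.6^α · 14.5^(1−α).
Taking logs: α·ln 357 + (1−α)·ln 57 = α·ln 651.6 + (1−α)·ln 14.5, i.e. α·-0.601695 = (1−α)·-1.368903.
Thus α·(-1.970598) = -1.368903, so α = -1.368903/-1.970598 ≈ 0.695.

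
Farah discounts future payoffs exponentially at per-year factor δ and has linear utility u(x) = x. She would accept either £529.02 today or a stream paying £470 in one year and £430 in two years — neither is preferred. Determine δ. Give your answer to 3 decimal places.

δ ≈ 0.690

The stream is worth 470δ + 430δ² today, so 470δ + 430δ² = 529.02.
That is, 430δ² + 470δ − 529.02 = 0, a quadratic in δ.
The positive root is δ = [−470 + √(470² + 4·430·529.02)] / (2·430) = (−470 + 1063.398)/860 ≈ 0.690.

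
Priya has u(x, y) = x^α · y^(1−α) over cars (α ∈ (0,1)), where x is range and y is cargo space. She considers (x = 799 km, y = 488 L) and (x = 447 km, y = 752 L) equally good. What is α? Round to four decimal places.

α ≈ 0.4268

Set the two utilities equal: 799^α·488^(1−α) = 447^α·752^(1−α).
Taking logs: α·ln 799 + (1−α)·ln 488 = α·ln 447 + (1−α)·ln 752, i.e. α·0.5808024 = (1−α)·0.4324209.
Thus α·(1.0132233) = 0.4324209, so α = 0.4324209/1.0132233 ≈ 0.4268.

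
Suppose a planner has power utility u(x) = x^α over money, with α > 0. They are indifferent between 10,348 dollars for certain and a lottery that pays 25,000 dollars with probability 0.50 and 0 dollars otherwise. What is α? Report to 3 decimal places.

Since u(0) = 0, the lottery's EU is 0.50·25000^α.
Equating: 10348^α = 0.50·25000^α, i.e. 0.4139^α = 0.50.
Taking logs: α·ln(10348/25000) = ln(0.50), so α = -0.693147 / -0.882083 ≈ 0.786.

α ≈ 0.786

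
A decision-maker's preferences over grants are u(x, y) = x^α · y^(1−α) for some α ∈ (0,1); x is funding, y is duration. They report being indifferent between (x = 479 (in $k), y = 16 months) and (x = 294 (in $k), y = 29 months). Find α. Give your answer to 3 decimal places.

α ≈ 0.549

Set the two utilities equal: 479^α·16^(1−α) = 294^α·29^(1−α).
Taking logs: α·ln 479 + (1−α)·ln 16 = α·ln 294 + (1−α)·ln 29, i.e. α·0.488121 = (1−α)·0.594707.
Thus α·(1.082828) = 0.594707, so α = 0.594707/1.082828 ≈ 0.549.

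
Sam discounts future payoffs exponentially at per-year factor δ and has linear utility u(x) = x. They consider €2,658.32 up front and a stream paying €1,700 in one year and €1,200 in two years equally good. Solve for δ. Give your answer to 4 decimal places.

Present value of the stream is 1700·δ + 1200·δ². Indifference gives 1700δ + 1200δ² = 2658.32.
Rearranged: 1200δ² + 1700δ − 2658.32 = 0.
δ = (−1700 + √(1700² + 4·1200·2658.32)) / (2·1200) = (−1700 + √15649936.00) / 2400 ≈ 0.9400.

δ ≈ 0.9400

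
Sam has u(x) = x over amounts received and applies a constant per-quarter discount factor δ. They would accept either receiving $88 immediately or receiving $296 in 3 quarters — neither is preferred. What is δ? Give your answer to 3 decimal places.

δ ≈ 0.667

Equating discounted utilities: u(88) = δ^3·u(296) ⇒ δ^3 = u(88)/u(296).
With u(x) = x: δ^3 = 88/296 = 0.29730.
Taking the cube root: δ = 0.29730^(1/3) ≈ 0.667.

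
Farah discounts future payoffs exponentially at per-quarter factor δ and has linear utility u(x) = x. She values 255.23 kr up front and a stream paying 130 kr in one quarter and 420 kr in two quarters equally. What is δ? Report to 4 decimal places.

δ ≈ 0.6400

Present value of the stream is 130·δ + 420·δ². Indifference gives 130δ + 420δ² = 255.23.
That is, 420δ² + 130δ − 255.23 = 0, a quadratic in δ.
The positive root is δ = [−130 + √(130² + 4·420·255.23)] / (2·420) = (−130 + 667.597)/840 ≈ 0.6400.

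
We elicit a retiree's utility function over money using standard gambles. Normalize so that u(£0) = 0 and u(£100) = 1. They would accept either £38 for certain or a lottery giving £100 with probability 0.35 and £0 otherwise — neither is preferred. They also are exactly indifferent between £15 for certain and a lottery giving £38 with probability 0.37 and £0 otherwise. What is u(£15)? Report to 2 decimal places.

From the first indifference, u(£38) = 0.35·u(£100) + 0.65·u(£0) = 0.35·1 + 0.65·0 = 0.35.
Then u(£15) = 0.37·u(£38) + 0.63·u(£0) = 0.37·0.35 + 0.63·0.00 = 0.1295.

0.13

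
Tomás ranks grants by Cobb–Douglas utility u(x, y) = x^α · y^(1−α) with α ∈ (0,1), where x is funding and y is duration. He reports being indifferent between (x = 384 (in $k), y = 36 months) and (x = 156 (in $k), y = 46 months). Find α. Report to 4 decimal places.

α ≈ 0.2139

Set the two utilities equal: 384^α·36^(1−α) = 156^α·46^(1−α).
(384/156)^α = (46/36)^(1−α); take logs: α·ln(384/156) = (1−α)·ln(46/36), i.e. α·0.9007865 = (1−α)·0.2451225.
With A = 0.9007865 and B = 0.2451225: α·A = (1−α)·B, so α = B/(A+B) = 0.2451225/1.1459090 ≈ 0.2139.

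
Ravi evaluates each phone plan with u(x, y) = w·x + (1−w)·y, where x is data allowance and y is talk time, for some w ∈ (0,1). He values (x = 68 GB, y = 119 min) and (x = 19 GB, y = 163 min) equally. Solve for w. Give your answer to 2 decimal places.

w = 0.47

Equating utilities: w·68 + (1−w)·119 = w·19 + (1−w)·163.
Rearranging, 49·w − 44·(1−w) = 0.
The marginal rate of substitution is 44/49, so w = 44/(49+44) = 0.47.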